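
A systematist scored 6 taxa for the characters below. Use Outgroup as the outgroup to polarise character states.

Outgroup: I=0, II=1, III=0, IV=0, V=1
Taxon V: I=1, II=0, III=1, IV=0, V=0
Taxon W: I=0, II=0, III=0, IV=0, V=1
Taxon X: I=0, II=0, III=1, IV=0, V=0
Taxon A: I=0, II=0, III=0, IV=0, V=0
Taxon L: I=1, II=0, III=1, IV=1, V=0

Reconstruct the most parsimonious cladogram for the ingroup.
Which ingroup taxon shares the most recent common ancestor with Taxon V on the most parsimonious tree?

Character polarity is set by the outgroup: the derived state is whichever differs from the outgroup's state, so for II, V the derived state is '0', and for the remaining characters it is '1'.
Only Taxon L and Taxon V show the derived state '1' for I, supporting them as a clade.
All ingroup taxa share the derived state '0' for II; it defines the ingroup but does not resolve relationships within it.
III (derived state '1') is shared by Taxon L, Taxon V, and Taxon X — a synapomorphy uniting that clade.
IV (derived state '1') is unique to Taxon L (autapomorphy; uninformative for grouping).
V (derived state '0') is shared by Taxon A, Taxon L, Taxon V, and Taxon X — a synapomorphy uniting that clade.
Most parsimonious ingroup topology: ((((Taxon V,Taxon L),Taxon X),Taxon A),Taxon W).
Taxon V and Taxon L form a cherry on this tree, so they are sister taxa.

Taxon L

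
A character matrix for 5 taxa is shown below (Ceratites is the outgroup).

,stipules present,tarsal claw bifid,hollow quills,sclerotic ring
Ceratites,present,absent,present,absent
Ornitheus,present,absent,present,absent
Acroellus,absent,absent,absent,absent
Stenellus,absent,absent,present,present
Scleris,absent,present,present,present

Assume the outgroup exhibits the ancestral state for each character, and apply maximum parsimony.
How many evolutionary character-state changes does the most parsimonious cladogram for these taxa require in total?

4

Character polarity is set by the outgroup: the derived state is whichever differs from the outgroup's state, so for stipules present, hollow quills the derived state is 'absent', and for the remaining characters it is 'present'.
stipules present (derived state 'absent') is shared by Acroellus, Scleris, and Stenellus — a synapomorphy uniting that clade.
tarsal claw bifid (derived state 'present') is unique to Scleris (autapomorphy; uninformative for grouping).
hollow quills (derived state 'absent') is unique to Acroellus (autapomorphy; uninformative for grouping).
Only Scleris and Stenellus show the derived state 'present' for sclerotic ring, supporting them as a clade.
Most parsimonious ingroup topology: (Ornitheus,(Acroellus,(Stenellus,Scleris))).
Changes per character on this tree: stipules present: 1; tarsal claw bifid: 1; hollow quills: 1; sclerotic ring: 1.
Total = 4.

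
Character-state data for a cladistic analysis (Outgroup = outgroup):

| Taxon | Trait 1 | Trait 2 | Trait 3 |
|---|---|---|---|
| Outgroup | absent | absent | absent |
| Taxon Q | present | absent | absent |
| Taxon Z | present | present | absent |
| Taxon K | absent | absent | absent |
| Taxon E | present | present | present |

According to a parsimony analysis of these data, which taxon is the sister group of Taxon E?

Taxon Z

The outgroup has state 'absent' for every character, so 'present' is the derived state throughout.
Trait 1 (derived state 'present') is shared by Taxon E, Taxon Q, and Taxon Z — a synapomorphy uniting that clade.
Only Taxon E and Taxon Z show the derived state 'present' for Trait 2, supporting them as a clade.
Trait 3: derived state 'present' in Taxon E only — an autapomorphy, so it tells us nothing about relationships among taxa.
Most parsimonious ingroup topology: ((Taxon Q,(Taxon Z,Taxon E)),Taxon K).
Taxon E and Taxon Z form a cherry on this tree, so they are sister taxa.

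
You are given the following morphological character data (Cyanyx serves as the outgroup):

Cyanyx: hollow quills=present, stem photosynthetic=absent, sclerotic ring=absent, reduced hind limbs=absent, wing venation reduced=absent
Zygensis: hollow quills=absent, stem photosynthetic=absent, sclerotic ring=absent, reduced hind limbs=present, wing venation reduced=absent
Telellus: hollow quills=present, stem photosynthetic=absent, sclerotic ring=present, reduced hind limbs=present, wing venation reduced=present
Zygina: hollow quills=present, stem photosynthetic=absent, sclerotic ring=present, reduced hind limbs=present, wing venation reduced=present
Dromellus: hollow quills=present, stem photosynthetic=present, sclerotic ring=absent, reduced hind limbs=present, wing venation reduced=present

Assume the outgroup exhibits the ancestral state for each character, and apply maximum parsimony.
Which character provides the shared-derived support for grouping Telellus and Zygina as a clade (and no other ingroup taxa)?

sclerotic ring

Character polarity is set by the outgroup: the derived state is whichever differs from the outgroup's state, so for hollow quills the derived state is 'absent', and for the remaining characters it is 'present'.
hollow quills (derived state 'absent') is unique to Zygensis (autapomorphy; uninformative for grouping).
stem photosynthetic: derived state 'present' in Dromellus only — an autapomorphy, so it tells us nothing about relationships among taxa.
Only Telellus and Zygina show the derived state 'present' for sclerotic ring, supporting them as a clade.
All ingroup taxa share the derived state 'present' for reduced hind limbs; it defines the ingroup but does not resolve relationships within it.
wing venation reduced (derived state 'present') is shared by Dromellus, Telellus, and Zygina — a synapomorphy uniting that clade.
Most parsimonious ingroup topology: (Zygensis,((Telellus,Zygina),Dromellus)).
The clade {Telellus, Zygina} is supported by sclerotic ring: its derived state 'present' occurs in exactly those taxa and in no other taxon (including the outgroup).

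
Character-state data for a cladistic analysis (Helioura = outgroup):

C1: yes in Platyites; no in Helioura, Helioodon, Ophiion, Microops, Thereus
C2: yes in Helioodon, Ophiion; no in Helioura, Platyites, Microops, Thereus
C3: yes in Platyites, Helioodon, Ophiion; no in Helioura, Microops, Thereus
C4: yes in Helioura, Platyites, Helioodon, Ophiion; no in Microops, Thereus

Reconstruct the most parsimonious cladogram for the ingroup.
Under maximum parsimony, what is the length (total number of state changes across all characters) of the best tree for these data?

Character polarity is set by the outgroup: the derived state is whichever differs from the outgroup's state, so for C4 the derived state is 'no', and for the remaining characters it is 'yes'.
C1: derived state 'yes' in Platyites only — an autapomorphy, so it tells us nothing about relationships among taxa.
Only Helioodon and Ophiion show the derived state 'yes' for C2, supporting them as a clade.
Only Helioodon, Ophiion, and Platyites show the derived state 'yes' for C3, supporting them as a clade.
Only Microops and Thereus show the derived state 'no' for C4, supporting them as a clade.
Most parsimonious ingroup topology: (((Ophiion,Helioodon),Platyites),(Thereus,Microops)).
Changes per character on this tree: C1: 1; C2: 1; C3: 1; C4: 1.
Total = 4.

4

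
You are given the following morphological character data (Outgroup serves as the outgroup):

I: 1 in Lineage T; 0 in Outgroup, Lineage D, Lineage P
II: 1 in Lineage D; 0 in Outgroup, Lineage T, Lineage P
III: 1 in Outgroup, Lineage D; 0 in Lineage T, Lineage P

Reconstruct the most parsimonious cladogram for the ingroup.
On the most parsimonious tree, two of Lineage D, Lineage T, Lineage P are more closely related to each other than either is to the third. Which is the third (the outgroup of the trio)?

Lineage D

Character polarity is set by the outgroup: the derived state is whichever differs from the outgroup's state, so for III the derived state is '0', and for the remaining characters it is '1'.
I: derived state '1' in Lineage T only — an autapomorphy, so it tells us nothing about relationships among taxa.
II (derived state '1') is unique to Lineage D (autapomorphy; uninformative for grouping).
III: derived state '0' in Lineage P and Lineage T only — synapomorphy for {Lineage P, Lineage T}.
Most parsimonious ingroup topology: (Lineage D,(Lineage T,Lineage P)).
Lineage T and Lineage P share a more recent common ancestor with each other than either does with Lineage D, so Lineage D is the least closely related of the three.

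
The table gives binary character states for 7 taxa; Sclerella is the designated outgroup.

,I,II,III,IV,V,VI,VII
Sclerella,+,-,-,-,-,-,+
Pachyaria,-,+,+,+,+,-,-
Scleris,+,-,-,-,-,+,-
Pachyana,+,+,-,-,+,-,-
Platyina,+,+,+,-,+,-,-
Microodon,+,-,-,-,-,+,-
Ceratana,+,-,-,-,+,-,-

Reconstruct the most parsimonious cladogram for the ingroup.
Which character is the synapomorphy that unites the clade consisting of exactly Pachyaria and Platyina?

Character polarity is set by the outgroup: the derived state is whichever differs from the outgroup's state, so for I, VII the derived state is '-', and for the remaining characters it is '+'.
I (derived state '-') is unique to Pachyaria (autapomorphy; uninformative for grouping).
Only Pachyana, Pachyaria, and Platyina show the derived state '+' for II, supporting them as a clade.
III (derived state '+') is shared by Pachyaria and Platyina — a synapomorphy uniting that clade.
IV (derived state '+') is unique to Pachyaria (autapomorphy; uninformative for grouping).
V (derived state '+') is shared by Ceratana, Pachyana, Pachyaria, and Platyina — a synapomorphy uniting that clade.
VI: derived state '+' in Microodon and Scleris only — synapomorphy for {Microodon, Scleris}.
All ingroup taxa share the derived state '-' for VII; it defines the ingroup but does not resolve relationships within it.
Most parsimonious ingroup topology: ((((Pachyaria,Platyina),Pachyana),Ceratana),(Scleris,Microodon)).
The clade {Pachyaria, Platyina} is supported by III: its derived state '+' occurs in exactly those taxa and in no other taxon (including the outgroup).

III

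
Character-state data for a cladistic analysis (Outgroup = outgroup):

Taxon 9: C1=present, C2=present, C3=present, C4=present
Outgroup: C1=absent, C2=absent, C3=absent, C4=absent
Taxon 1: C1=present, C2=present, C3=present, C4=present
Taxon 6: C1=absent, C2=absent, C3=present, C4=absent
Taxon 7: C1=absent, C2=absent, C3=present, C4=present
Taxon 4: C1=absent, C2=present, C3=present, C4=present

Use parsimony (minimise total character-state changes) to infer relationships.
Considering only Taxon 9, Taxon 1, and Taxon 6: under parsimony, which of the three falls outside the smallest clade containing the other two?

Taxon 6

The outgroup has state 'absent' for every character, so 'present' is the derived state throughout.
Only Taxon 1 and Taxon 9 show the derived state 'present' for C1, supporting them as a clade.
Only Taxon 1, Taxon 4, and Taxon 9 show the derived state 'present' for C2, supporting them as a clade.
C3 (derived state 'present') is shared by all ingroup taxa — unites the whole ingroup.
Only Taxon 1, Taxon 4, Taxon 7, and Taxon 9 show the derived state 'present' for C4, supporting them as a clade.
Most parsimonious ingroup topology: ((((Taxon 1,Taxon 9),Taxon 4),Taxon 7),Taxon 6).
Taxon 1 and Taxon 9 share a more recent common ancestor with each other than either does with Taxon 6, so Taxon 6 is the least closely related of the three.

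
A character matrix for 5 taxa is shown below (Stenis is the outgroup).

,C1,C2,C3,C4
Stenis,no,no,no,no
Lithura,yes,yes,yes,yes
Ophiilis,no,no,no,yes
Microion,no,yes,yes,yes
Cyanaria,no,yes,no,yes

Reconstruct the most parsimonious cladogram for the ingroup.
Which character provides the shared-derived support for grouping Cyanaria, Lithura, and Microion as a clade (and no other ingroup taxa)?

C2

The outgroup has state 'no' for every character, so 'yes' is the derived state throughout.
C1: derived state 'yes' in Lithura only — an autapomorphy, so it tells us nothing about relationships among taxa.
Only Cyanaria, Lithura, and Microion show the derived state 'yes' for C2, supporting them as a clade.
C3: derived state 'yes' in Lithura and Microion only — synapomorphy for {Lithura, Microion}.
C4 (derived state 'yes') is shared by all ingroup taxa — unites the whole ingroup.
Most parsimonious ingroup topology: (((Lithura,Microion),Cyanaria),Ophiilis).
The clade {Cyanaria, Lithura, Microion} is supported by C2: its derived state 'yes' occurs in exactly those taxa and in no other taxon (including the outgroup).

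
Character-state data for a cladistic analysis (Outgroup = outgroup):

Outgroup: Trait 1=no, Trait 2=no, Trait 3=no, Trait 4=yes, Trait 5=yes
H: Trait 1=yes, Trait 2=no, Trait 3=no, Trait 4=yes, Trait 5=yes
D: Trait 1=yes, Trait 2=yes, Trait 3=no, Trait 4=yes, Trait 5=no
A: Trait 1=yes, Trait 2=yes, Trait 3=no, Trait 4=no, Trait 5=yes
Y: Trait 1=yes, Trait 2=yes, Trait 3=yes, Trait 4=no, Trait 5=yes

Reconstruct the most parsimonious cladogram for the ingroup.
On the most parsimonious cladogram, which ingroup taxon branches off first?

Character polarity is set by the outgroup: the derived state is whichever differs from the outgroup's state, so for Trait 4, Trait 5 the derived state is 'no', and for the remaining characters it is 'yes'.
Trait 1 (derived state 'yes') is shared by all ingroup taxa — unites the whole ingroup.
Trait 2: derived state 'yes' in A, D, and Y only — synapomorphy for {A, D, Y}.
Trait 3 (derived state 'yes') is unique to Y (autapomorphy; uninformative for grouping).
Trait 4: derived state 'no' in A and Y only — synapomorphy for {A, Y}.
Trait 5 (derived state 'no') is unique to D (autapomorphy; uninformative for grouping).
Most parsimonious ingroup topology: (H,(D,(A,Y))).
H is sister to the clade containing all other ingroup taxa, so it is the earliest-diverging (most basal) ingroup lineage.

H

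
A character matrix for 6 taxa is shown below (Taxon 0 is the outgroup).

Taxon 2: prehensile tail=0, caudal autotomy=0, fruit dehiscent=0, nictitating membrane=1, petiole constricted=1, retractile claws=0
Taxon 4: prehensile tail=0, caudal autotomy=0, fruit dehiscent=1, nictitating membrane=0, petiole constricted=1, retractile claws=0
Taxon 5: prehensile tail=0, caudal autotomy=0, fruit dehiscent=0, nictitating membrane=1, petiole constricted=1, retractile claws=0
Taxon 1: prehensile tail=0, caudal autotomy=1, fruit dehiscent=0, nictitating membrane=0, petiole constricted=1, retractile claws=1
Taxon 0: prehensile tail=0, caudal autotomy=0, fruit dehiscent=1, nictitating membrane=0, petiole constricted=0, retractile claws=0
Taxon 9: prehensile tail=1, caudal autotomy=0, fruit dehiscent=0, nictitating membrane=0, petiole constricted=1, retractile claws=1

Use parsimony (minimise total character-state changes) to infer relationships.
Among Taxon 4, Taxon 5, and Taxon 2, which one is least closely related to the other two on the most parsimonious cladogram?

Character polarity is set by the outgroup: the derived state is whichever differs from the outgroup's state, so for fruit dehiscent the derived state is '0', and for the remaining characters it is '1'.
prehensile tail (derived state '1') is unique to Taxon 9 (autapomorphy; uninformative for grouping).
caudal autotomy: derived state '1' in Taxon 1 only — an autapomorphy, so it tells us nothing about relationships among taxa.
fruit dehiscent: derived state '0' in Taxon 1, Taxon 2, Taxon 5, and Taxon 9 only — synapomorphy for {Taxon 1, Taxon 2, Taxon 5, Taxon 9}.
nictitating membrane: derived state '1' in Taxon 2 and Taxon 5 only — synapomorphy for {Taxon 2, Taxon 5}.
petiole constricted (derived state '1') is shared by all ingroup taxa — unites the whole ingroup.
retractile claws: derived state '1' in Taxon 1 and Taxon 9 only — synapomorphy for {Taxon 1, Taxon 9}.
Most parsimonious ingroup topology: (((Taxon 2,Taxon 5),(Taxon 1,Taxon 9)),Taxon 4).
Taxon 5 and Taxon 2 share a more recent common ancestor with each other than either does with Taxon 4, so Taxon 4 is the least closely related of the three.

Taxon 4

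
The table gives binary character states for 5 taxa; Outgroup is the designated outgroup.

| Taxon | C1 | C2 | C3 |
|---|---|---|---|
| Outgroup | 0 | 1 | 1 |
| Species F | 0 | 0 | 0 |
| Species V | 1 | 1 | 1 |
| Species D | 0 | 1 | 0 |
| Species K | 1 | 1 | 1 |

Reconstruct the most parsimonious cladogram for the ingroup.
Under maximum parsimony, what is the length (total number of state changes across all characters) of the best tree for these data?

3

Character polarity is set by the outgroup: the derived state is whichever differs from the outgroup's state, so for C2, C3 the derived state is '0', and for the remaining characters it is '1'.
C1 (derived state '1') is shared by Species K and Species V — a synapomorphy uniting that clade.
C2 (derived state '0') is unique to Species F (autapomorphy; uninformative for grouping).
C3: derived state '0' in Species D and Species F only — synapomorphy for {Species D, Species F}.
Most parsimonious ingroup topology: ((Species F,Species D),(Species V,Species K)).
Changes per character on this tree: C1: 1; C2: 1; C3: 1.
Total = 3.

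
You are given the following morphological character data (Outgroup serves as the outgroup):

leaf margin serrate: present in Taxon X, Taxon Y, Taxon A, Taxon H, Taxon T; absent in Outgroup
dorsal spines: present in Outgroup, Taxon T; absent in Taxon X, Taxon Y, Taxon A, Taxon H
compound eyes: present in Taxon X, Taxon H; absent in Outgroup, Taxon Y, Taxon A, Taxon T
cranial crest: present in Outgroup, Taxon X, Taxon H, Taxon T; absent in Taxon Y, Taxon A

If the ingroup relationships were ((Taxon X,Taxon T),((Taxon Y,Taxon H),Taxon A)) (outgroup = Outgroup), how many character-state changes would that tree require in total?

7

Map each character onto ((Taxon X,Taxon T),((Taxon Y,Taxon H),Taxon A)) (rooted by Outgroup) and count the minimum state changes it requires (Fitch parsimony):
leaf margin serrate: 1; dorsal spines: 2; compound eyes: 2; cranial crest: 2.
Total tree length = 7.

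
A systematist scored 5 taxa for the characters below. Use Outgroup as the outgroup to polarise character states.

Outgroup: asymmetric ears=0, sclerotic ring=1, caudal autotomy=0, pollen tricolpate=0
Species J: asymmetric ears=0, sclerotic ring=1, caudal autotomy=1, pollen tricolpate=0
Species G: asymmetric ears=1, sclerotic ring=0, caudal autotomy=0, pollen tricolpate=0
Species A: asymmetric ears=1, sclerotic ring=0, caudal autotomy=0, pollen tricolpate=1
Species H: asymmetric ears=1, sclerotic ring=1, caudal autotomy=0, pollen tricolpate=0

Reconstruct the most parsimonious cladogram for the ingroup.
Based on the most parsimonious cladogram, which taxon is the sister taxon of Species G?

Character polarity is set by the outgroup: the derived state is whichever differs from the outgroup's state, so for sclerotic ring the derived state is '0', and for the remaining characters it is '1'.
asymmetric ears (derived state '1') is shared by Species A, Species G, and Species H — a synapomorphy uniting that clade.
sclerotic ring: derived state '0' in Species A and Species G only — synapomorphy for {Species A, Species G}.
caudal autotomy (derived state '1') is unique to Species J (autapomorphy; uninformative for grouping).
pollen tricolpate: derived state '1' in Species A only — an autapomorphy, so it tells us nothing about relationships among taxa.
Most parsimonious ingroup topology: (Species J,((Species G,Species A),Species H)).
Species G and Species A form a cherry on this tree, so they are sister taxa.

Species A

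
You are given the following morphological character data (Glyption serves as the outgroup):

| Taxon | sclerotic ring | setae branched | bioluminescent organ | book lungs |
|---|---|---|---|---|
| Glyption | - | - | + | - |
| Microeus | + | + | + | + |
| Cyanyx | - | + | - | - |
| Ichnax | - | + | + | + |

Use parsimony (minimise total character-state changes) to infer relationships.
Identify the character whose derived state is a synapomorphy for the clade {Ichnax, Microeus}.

Character polarity is set by the outgroup: the derived state is whichever differs from the outgroup's state, so for bioluminescent organ the derived state is '-', and for the remaining characters it is '+'.
sclerotic ring: derived state '+' in Microeus only — an autapomorphy, so it tells us nothing about relationships among taxa.
All ingroup taxa share the derived state '+' for setae branched; it defines the ingroup but does not resolve relationships within it.
bioluminescent organ: derived state '-' in Cyanyx only — an autapomorphy, so it tells us nothing about relationships among taxa.
book lungs: derived state '+' in Ichnax and Microeus only — synapomorphy for {Ichnax, Microeus}.
Most parsimonious ingroup topology: ((Ichnax,Microeus),Cyanyx).
The clade {Ichnax, Microeus} is supported by book lungs: its derived state '+' occurs in exactly those taxa and in no other taxon (including the outgroup).

book lungs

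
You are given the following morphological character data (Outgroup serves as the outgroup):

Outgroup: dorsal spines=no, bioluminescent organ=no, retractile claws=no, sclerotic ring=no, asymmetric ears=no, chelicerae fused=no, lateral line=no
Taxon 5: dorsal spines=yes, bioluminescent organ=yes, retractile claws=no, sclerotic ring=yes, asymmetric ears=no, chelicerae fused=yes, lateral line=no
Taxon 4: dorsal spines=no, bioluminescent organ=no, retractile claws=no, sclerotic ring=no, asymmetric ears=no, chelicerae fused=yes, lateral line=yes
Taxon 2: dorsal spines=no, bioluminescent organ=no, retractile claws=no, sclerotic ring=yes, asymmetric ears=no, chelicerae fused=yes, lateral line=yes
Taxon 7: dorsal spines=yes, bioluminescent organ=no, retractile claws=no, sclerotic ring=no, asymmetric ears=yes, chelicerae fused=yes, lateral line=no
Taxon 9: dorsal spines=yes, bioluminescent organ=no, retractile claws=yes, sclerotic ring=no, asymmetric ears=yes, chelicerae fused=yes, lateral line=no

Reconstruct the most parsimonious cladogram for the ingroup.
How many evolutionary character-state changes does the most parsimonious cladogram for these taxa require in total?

8

The outgroup has state 'no' for every character, so 'yes' is the derived state throughout.
dorsal spines (derived state 'yes') is shared by Taxon 5, Taxon 7, and Taxon 9 — a synapomorphy uniting that clade.
bioluminescent organ (derived state 'yes') is unique to Taxon 5 (autapomorphy; uninformative for grouping).
retractile claws: derived state 'yes' in Taxon 9 only — an autapomorphy, so it tells us nothing about relationships among taxa.
sclerotic ring groups Taxon 2 and Taxon 5, which is incompatible with the clades supported by the remaining characters; treating it as convergent (homoplasy) costs fewer steps than any alternative tree.
asymmetric ears: derived state 'yes' in Taxon 7 and Taxon 9 only — synapomorphy for {Taxon 7, Taxon 9}.
chelicerae fused (derived state 'yes') is shared by all ingroup taxa — unites the whole ingroup.
Only Taxon 2 and Taxon 4 show the derived state 'yes' for lateral line, supporting them as a clade.
Most parsimonious ingroup topology: ((Taxon 5,(Taxon 7,Taxon 9)),(Taxon 4,Taxon 2)).
Changes per character on this tree: dorsal spines: 1; bioluminescent organ: 1; retractile claws: 1; sclerotic ring: 2; asymmetric ears: 1; chelicerae fused: 1; lateral line: 1.
Total = 8.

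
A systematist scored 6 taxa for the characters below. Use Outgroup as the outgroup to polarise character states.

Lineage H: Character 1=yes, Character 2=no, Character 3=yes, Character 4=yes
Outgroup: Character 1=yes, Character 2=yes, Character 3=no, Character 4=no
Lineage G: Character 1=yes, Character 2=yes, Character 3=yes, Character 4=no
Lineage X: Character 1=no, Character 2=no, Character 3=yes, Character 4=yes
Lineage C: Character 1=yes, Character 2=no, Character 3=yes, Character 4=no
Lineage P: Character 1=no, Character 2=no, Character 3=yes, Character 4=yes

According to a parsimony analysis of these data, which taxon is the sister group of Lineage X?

Character polarity is set by the outgroup: the derived state is whichever differs from the outgroup's state, so for Character 1, Character 2 the derived state is 'no', and for the remaining characters it is 'yes'.
Only Lineage P and Lineage X show the derived state 'no' for Character 1, supporting them as a clade.
Character 2: derived state 'no' in Lineage C, Lineage H, Lineage P, and Lineage X only — synapomorphy for {Lineage C, Lineage H, Lineage P, Lineage X}.
Character 3 (derived state 'yes') is shared by all ingroup taxa — unites the whole ingroup.
Only Lineage H, Lineage P, and Lineage X show the derived state 'yes' for Character 4, supporting them as a clade.
Most parsimonious ingroup topology: ((((Lineage X,Lineage P),Lineage H),Lineage C),Lineage G).
Lineage X and Lineage P form a cherry on this tree, so they are sister taxa.

Lineage P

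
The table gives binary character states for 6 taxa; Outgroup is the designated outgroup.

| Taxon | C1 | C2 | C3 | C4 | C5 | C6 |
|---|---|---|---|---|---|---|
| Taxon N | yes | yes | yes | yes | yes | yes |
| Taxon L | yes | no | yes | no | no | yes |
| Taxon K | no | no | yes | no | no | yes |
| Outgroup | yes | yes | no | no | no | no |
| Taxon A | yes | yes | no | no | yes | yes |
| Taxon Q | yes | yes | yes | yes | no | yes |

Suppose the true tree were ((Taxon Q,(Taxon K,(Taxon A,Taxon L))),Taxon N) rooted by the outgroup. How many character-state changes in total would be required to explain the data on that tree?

10

Map each character onto ((Taxon Q,(Taxon K,(Taxon A,Taxon L))),Taxon N) (rooted by Outgroup) and count the minimum state changes it requires (Fitch parsimony):
C1: 1; C2: 2; C3: 2; C4: 2; C5: 2; C6: 1.
Total tree length = 10.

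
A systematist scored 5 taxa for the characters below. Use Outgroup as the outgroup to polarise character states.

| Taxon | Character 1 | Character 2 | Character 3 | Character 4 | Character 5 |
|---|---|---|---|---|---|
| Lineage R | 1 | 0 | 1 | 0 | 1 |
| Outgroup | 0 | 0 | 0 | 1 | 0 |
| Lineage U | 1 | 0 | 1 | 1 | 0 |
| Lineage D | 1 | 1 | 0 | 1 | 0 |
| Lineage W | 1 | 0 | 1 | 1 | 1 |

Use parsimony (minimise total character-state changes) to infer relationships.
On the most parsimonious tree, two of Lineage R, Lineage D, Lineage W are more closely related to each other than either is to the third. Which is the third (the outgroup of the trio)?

Character polarity is set by the outgroup: the derived state is whichever differs from the outgroup's state, so for Character 4 the derived state is '0', and for the remaining characters it is '1'.
Character 1 (derived state '1') is shared by all ingroup taxa — unites the whole ingroup.
Character 2: derived state '1' in Lineage D only — an autapomorphy, so it tells us nothing about relationships among taxa.
Character 3 (derived state '1') is shared by Lineage R, Lineage U, and Lineage W — a synapomorphy uniting that clade.
Character 4: derived state '0' in Lineage R only — an autapomorphy, so it tells us nothing about relationships among taxa.
Only Lineage R and Lineage W show the derived state '1' for Character 5, supporting them as a clade.
Most parsimonious ingroup topology: (((Lineage W,Lineage R),Lineage U),Lineage D).
Lineage W and Lineage R share a more recent common ancestor with each other than either does with Lineage D, so Lineage D is the least closely related of the three.

Lineage D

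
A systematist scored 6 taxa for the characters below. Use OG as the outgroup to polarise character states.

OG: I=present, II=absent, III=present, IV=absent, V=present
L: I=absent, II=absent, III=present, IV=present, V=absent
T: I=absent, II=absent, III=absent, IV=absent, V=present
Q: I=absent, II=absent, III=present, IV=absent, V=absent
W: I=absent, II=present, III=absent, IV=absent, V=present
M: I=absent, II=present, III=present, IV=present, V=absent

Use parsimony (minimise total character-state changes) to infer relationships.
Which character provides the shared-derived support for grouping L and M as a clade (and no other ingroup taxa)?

Character polarity is set by the outgroup: the derived state is whichever differs from the outgroup's state, so for I, III, V the derived state is 'absent', and for the remaining characters it is 'present'.
I (derived state 'absent') is shared by all ingroup taxa — unites the whole ingroup.
II groups M and W, which is incompatible with the clades supported by the remaining characters; treating it as convergent (homoplasy) costs fewer steps than any alternative tree.
III: derived state 'absent' in T and W only — synapomorphy for {T, W}.
IV: derived state 'present' in L and M only — synapomorphy for {L, M}.
V: derived state 'absent' in L, M, and Q only — synapomorphy for {L, M, Q}.
Most parsimonious ingroup topology: (((L,M),Q),(T,W)).
The clade {L, M} is supported by IV: its derived state 'present' occurs in exactly those taxa and in no other taxon (including the outgroup).

IV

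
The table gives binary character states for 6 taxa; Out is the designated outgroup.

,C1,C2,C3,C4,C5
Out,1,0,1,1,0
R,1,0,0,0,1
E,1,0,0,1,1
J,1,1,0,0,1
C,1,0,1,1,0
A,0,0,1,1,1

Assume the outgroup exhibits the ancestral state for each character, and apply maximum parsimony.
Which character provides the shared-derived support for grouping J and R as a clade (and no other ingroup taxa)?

C4

Character polarity is set by the outgroup: the derived state is whichever differs from the outgroup's state, so for C1, C3, C4 the derived state is '0', and for the remaining characters it is '1'.
C1: derived state '0' in A only — an autapomorphy, so it tells us nothing about relationships among taxa.
C2 (derived state '1') is unique to J (autapomorphy; uninformative for grouping).
C3 (derived state '0') is shared by E, J, and R — a synapomorphy uniting that clade.
C4: derived state '0' in J and R only — synapomorphy for {J, R}.
C5 (derived state '1') is shared by A, E, J, and R — a synapomorphy uniting that clade.
Most parsimonious ingroup topology: ((((R,J),E),A),C).
The clade {J, R} is supported by C4: its derived state '0' occurs in exactly those taxa and in no other taxon (including the outgroup).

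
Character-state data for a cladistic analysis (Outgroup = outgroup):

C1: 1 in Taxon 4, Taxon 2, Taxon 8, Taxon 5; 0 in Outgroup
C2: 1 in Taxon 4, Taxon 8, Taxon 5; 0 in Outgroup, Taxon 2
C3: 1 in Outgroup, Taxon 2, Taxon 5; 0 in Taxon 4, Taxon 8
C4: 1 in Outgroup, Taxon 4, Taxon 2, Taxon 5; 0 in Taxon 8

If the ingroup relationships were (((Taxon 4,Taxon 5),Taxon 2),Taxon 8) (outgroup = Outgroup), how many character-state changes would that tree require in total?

6

Map each character onto (((Taxon 4,Taxon 5),Taxon 2),Taxon 8) (rooted by Outgroup) and count the minimum state changes it requires (Fitch parsimony):
C1: 1; C2: 2; C3: 2; C4: 1.
Total tree length = 6.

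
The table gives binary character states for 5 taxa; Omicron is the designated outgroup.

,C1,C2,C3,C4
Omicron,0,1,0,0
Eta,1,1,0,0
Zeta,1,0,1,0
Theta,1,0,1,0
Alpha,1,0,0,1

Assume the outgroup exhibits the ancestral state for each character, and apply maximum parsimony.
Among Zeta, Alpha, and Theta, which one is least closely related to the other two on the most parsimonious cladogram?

Alpha

Character polarity is set by the outgroup: the derived state is whichever differs from the outgroup's state, so for C2 the derived state is '0', and for the remaining characters it is '1'.
C1 (derived state '1') is shared by all ingroup taxa — unites the whole ingroup.
C2 (derived state '0') is shared by Alpha, Theta, and Zeta — a synapomorphy uniting that clade.
Only Theta and Zeta show the derived state '1' for C3, supporting them as a clade.
C4: derived state '1' in Alpha only — an autapomorphy, so it tells us nothing about relationships among taxa.
Most parsimonious ingroup topology: (Eta,((Zeta,Theta),Alpha)).
Theta and Zeta share a more recent common ancestor with each other than either does with Alpha, so Alpha is the least closely related of the three.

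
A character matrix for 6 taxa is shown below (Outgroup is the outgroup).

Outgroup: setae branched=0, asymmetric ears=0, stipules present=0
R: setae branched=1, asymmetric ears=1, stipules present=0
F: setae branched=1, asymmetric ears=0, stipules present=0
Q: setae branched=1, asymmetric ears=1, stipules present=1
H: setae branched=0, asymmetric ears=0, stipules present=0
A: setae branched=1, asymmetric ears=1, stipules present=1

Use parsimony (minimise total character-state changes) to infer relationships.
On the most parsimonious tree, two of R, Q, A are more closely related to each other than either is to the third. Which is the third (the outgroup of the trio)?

The outgroup has state '0' for every character, so '1' is the derived state throughout.
Only A, F, Q, and R show the derived state '1' for setae branched, supporting them as a clade.
Only A, Q, and R show the derived state '1' for asymmetric ears, supporting them as a clade.
Only A and Q show the derived state '1' for stipules present, supporting them as a clade.
Most parsimonious ingroup topology: (((R,(Q,A)),F),H).
A and Q share a more recent common ancestor with each other than either does with R, so R is the least closely related of the three.

R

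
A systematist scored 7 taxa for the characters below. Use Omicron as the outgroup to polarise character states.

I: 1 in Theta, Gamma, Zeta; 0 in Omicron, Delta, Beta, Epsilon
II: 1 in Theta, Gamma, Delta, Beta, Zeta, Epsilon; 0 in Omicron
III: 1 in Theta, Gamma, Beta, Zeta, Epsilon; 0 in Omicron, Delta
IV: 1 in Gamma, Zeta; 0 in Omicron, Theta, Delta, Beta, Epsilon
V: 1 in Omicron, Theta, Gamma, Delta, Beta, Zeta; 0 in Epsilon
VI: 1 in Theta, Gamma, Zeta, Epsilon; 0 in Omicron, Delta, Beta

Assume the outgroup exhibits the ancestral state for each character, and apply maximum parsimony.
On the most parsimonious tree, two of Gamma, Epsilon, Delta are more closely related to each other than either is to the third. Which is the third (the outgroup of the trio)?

Character polarity is set by the outgroup: the derived state is whichever differs from the outgroup's state, so for V the derived state is '0', and for the remaining characters it is '1'.
I (derived state '1') is shared by Gamma, Theta, and Zeta — a synapomorphy uniting that clade.
II (derived state '1') is shared by all ingroup taxa — unites the whole ingroup.
III (derived state '1') is shared by Beta, Epsilon, Gamma, Theta, and Zeta — a synapomorphy uniting that clade.
Only Gamma and Zeta show the derived state '1' for IV, supporting them as a clade.
V: derived state '0' in Epsilon only — an autapomorphy, so it tells us nothing about relationships among taxa.
VI: derived state '1' in Epsilon, Gamma, Theta, and Zeta only — synapomorphy for {Epsilon, Gamma, Theta, Zeta}.
Most parsimonious ingroup topology: ((((Theta,(Gamma,Zeta)),Epsilon),Beta),Delta).
Epsilon and Gamma share a more recent common ancestor with each other than either does with Delta, so Delta is the least closely related of the three.

Delta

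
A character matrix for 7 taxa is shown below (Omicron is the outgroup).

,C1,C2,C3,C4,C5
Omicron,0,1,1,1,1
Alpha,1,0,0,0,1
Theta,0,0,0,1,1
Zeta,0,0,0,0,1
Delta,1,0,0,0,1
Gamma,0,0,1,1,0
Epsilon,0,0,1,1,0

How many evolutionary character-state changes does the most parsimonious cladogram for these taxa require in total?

5

Character polarity is set by the outgroup: the derived state is whichever differs from the outgroup's state, so for C2, C3, C4, C5 the derived state is '0', and for the remaining characters it is '1'.
C1 (derived state '1') is shared by Alpha and Delta — a synapomorphy uniting that clade.
C2 (derived state '0') is shared by all ingroup taxa — unites the whole ingroup.
C3 (derived state '0') is shared by Alpha, Delta, Theta, and Zeta — a synapomorphy uniting that clade.
C4: derived state '0' in Alpha, Delta, and Zeta only — synapomorphy for {Alpha, Delta, Zeta}.
Only Epsilon and Gamma show the derived state '0' for C5, supporting them as a clade.
Most parsimonious ingroup topology: ((((Alpha,Delta),Zeta),Theta),(Gamma,Epsilon)).
Changes per character on this tree: C1: 1; C2: 1; C3: 1; C4: 1; C5: 1.
Total = 5.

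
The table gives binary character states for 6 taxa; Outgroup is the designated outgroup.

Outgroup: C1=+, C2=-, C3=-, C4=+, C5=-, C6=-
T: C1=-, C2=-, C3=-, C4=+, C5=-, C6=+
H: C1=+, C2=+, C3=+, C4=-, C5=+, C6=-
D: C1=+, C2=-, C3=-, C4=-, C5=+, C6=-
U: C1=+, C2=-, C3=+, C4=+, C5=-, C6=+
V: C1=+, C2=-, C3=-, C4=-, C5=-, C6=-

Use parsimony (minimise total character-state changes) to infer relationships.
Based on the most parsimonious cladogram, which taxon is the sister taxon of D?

Character polarity is set by the outgroup: the derived state is whichever differs from the outgroup's state, so for C1, C4 the derived state is '-', and for the remaining characters it is '+'.
C1 (derived state '-') is unique to T (autapomorphy; uninformative for grouping).
C2 (derived state '+') is unique to H (autapomorphy; uninformative for grouping).
C3 (state '+') occurs in H and U but conflicts with the nesting implied by the other characters — most parsimoniously interpreted as homoplasy.
Only D, H, and V show the derived state '-' for C4, supporting them as a clade.
C5: derived state '+' in D and H only — synapomorphy for {D, H}.
C6 (derived state '+') is shared by T and U — a synapomorphy uniting that clade.
Most parsimonious ingroup topology: ((T,U),((H,D),V)).
D and H form a cherry on this tree, so they are sister taxa.

H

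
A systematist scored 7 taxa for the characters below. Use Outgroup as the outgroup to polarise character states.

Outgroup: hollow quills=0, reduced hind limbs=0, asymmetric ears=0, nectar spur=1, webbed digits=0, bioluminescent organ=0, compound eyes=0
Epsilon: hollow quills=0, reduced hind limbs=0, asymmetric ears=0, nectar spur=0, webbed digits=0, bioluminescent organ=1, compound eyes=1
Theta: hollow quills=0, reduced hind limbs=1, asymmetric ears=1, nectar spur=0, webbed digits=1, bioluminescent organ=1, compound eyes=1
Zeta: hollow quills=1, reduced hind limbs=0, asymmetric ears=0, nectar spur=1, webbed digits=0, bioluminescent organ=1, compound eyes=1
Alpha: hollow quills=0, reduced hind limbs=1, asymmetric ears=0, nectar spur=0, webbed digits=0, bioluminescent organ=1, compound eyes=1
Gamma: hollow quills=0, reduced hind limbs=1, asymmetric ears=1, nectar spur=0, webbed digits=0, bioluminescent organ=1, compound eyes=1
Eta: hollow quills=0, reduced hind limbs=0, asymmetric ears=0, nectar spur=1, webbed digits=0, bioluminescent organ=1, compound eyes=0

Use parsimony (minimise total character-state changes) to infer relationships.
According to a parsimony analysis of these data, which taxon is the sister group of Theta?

Gamma

Character polarity is set by the outgroup: the derived state is whichever differs from the outgroup's state, so for nectar spur the derived state is '0', and for the remaining characters it is '1'.
hollow quills (derived state '1') is unique to Zeta (autapomorphy; uninformative for grouping).
reduced hind limbs (derived state '1') is shared by Alpha, Gamma, and Theta — a synapomorphy uniting that clade.
asymmetric ears (derived state '1') is shared by Gamma and Theta — a synapomorphy uniting that clade.
Only Alpha, Epsilon, Gamma, and Theta show the derived state '0' for nectar spur, supporting them as a clade.
webbed digits (derived state '1') is unique to Theta (autapomorphy; uninformative for grouping).
All ingroup taxa share the derived state '1' for bioluminescent organ; it defines the ingroup but does not resolve relationships within it.
compound eyes: derived state '1' in Alpha, Epsilon, Gamma, Theta, and Zeta only — synapomorphy for {Alpha, Epsilon, Gamma, Theta, Zeta}.
Most parsimonious ingroup topology: (((Epsilon,((Theta,Gamma),Alpha)),Zeta),Eta).
Theta and Gamma form a cherry on this tree, so they are sister taxa.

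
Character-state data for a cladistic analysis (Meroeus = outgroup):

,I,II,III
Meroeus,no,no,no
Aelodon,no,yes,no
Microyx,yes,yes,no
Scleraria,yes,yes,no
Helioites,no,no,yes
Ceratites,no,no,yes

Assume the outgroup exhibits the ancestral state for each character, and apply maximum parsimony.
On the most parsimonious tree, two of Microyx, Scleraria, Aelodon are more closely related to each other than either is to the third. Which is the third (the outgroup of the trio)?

The outgroup has state 'no' for every character, so 'yes' is the derived state throughout.
I (derived state 'yes') is shared by Microyx and Scleraria — a synapomorphy uniting that clade.
II: derived state 'yes' in Aelodon, Microyx, and Scleraria only — synapomorphy for {Aelodon, Microyx, Scleraria}.
III: derived state 'yes' in Ceratites and Helioites only — synapomorphy for {Ceratites, Helioites}.
Most parsimonious ingroup topology: ((Aelodon,(Microyx,Scleraria)),(Helioites,Ceratites)).
Scleraria and Microyx share a more recent common ancestor with each other than either does with Aelodon, so Aelodon is the least closely related of the three.

Aelodon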